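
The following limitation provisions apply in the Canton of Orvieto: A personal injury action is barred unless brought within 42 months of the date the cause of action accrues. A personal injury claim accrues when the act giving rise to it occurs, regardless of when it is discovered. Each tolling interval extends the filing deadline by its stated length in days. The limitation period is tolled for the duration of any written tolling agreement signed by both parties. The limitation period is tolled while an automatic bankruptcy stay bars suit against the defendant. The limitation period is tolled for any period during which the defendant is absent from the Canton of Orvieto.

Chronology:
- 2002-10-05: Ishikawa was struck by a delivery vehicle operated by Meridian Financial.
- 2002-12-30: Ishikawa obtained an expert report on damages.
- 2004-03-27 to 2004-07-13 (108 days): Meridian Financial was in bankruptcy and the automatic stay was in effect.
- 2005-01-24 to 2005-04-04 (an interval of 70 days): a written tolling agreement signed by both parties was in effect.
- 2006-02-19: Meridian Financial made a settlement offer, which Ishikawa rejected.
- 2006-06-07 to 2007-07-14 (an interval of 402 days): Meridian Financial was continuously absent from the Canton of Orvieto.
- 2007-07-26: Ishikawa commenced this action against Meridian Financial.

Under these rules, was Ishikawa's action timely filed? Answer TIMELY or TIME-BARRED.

TIMELY

The claim accrued on 2002-10-05, when the wrongful act occurred.
The untolled deadline — 42 months after 2002-10-05 — is 2006-04-05.
Because the automatic bankruptcy stay ran from 2004-03-27 to 2004-07-13, the deadline is extended by 108 days to 2006-07-22.
The written tolling agreement from 2005-01-24 to 2005-04-04 tolled the period for 70 days, extending the deadline to 2006-09-30.
Because the defendant's absence from the jurisdiction ran from 2006-06-07 to 2007-07-14, the deadline is extended by 402 days to 2007-11-06.
None of the other events listed affects the running of the period under the stated rules.
Filing on 2007-07-26 beat the 2007-11-06 deadline — the action is timely.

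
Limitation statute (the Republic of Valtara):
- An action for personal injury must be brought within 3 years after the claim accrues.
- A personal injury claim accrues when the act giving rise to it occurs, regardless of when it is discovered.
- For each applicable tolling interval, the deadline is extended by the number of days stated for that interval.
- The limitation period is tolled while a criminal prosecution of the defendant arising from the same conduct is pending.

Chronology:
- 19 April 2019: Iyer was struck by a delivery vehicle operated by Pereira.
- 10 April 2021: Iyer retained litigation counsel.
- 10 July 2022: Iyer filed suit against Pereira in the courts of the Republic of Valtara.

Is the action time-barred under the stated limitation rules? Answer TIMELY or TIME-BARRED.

The claim accrued on 19 April 2019, when the wrongful act occurred.
Adding the 3 years base period to 19 April 2019 gives a deadline of 19 April 2022, before any tolling.
The other events in the timeline have no effect on the limitation period under the stated rules.
Iyer filed on 10 July 2022, after the 19 April 2022 deadline, so the action is time-barred.

TIME-BARRED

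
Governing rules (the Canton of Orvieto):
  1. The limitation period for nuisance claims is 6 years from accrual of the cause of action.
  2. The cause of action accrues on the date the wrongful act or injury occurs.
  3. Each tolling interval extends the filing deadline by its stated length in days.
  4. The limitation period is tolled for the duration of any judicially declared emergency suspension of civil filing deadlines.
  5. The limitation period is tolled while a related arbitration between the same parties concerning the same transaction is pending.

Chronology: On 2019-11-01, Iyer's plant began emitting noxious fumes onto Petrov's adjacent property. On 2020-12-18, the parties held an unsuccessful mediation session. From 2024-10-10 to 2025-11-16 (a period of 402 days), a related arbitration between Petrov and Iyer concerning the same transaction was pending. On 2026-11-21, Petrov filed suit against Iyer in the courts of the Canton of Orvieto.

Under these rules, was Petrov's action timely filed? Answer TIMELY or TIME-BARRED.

TIMELY

The limitation period began to run on 2019-11-01.
Adding the 6 years base period to 2019-11-01 gives a deadline of 2025-11-01, before any tolling.
The pending related arbitration from 2024-10-10 to 2025-11-16 tolled the period for 402 days, extending the deadline to 2026-12-08.
The other events in the timeline have no effect on the limitation period under the stated rules.
Filing on 2026-11-21 beat the 2026-12-08 deadline — the action is timely.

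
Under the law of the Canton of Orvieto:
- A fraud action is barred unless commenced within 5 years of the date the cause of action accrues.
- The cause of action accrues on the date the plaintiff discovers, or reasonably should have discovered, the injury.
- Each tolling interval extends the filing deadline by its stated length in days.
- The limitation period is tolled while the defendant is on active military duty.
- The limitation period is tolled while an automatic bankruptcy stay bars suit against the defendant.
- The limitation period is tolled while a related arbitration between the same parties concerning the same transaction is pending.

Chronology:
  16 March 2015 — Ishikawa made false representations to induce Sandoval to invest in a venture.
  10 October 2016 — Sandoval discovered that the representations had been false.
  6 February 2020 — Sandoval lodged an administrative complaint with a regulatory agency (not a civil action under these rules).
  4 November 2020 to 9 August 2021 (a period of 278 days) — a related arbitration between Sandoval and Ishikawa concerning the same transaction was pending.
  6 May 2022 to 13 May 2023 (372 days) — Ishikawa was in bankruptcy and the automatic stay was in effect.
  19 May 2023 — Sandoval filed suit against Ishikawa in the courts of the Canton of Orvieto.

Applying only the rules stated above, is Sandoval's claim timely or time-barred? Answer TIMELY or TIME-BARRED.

Accrual is tied to discovery, so the period began on 10 October 2016 rather than on 16 March 2015 when the act occurred.
The untolled deadline — 5 years after 10 October 2016 — is 10 October 2021.
The pending related arbitration from 4 November 2020 to 9 August 2021 tolled the period for 278 days, extending the deadline to 15 July 2022.
The automatic bankruptcy stay from 6 May 2022 to 13 May 2023 tolled the period for 372 days, extending the deadline to 22 July 2023.
Nothing else in the chronology tolls or restarts the period.
Filing on 19 May 2023 beat the 22 July 2023 deadline — the action is timely.

TIMELY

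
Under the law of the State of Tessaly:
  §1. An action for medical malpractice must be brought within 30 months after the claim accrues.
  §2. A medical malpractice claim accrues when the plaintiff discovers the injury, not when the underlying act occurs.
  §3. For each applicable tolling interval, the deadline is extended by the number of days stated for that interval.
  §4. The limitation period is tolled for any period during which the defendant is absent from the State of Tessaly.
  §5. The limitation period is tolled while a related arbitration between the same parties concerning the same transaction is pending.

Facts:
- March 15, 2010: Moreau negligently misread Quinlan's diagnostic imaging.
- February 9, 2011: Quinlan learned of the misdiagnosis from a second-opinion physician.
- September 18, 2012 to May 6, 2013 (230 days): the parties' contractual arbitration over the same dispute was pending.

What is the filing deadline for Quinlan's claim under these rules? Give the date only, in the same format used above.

March 27, 2014

The claim did not accrue until Quinlan discovered the injury on February 9, 2011; the March 15, 2010 act date does not start the clock under the stated rule.
The untolled deadline — 30 months after February 9, 2011 — is August 9, 2013.
Because the pending related arbitration ran from September 18, 2012 to May 6, 2013, the deadline is extended by 230 days to March 27, 2014.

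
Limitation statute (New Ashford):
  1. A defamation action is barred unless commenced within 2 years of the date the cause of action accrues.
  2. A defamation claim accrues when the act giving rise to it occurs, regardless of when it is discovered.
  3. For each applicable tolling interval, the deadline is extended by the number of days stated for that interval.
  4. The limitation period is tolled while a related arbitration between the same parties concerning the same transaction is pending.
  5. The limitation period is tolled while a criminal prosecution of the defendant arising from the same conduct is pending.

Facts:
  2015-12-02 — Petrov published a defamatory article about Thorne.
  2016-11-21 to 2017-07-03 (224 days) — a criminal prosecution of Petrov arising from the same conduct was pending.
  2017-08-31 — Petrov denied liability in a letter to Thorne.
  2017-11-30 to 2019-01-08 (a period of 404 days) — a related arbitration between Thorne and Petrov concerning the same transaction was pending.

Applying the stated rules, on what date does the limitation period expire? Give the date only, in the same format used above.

2019-08-22

The cause of action accrued on 2015-12-02, the date of the act.
Adding the 2 years base period to 2015-12-02 gives a deadline of 2017-12-02, before any tolling.
The pending criminal prosecution from 2016-11-21 to 2017-07-03 tolled the period for 224 days, extending the deadline to 2018-07-14.
Because the pending related arbitration ran from 2017-11-30 to 2019-01-08, the deadline is extended by 404 days to 2019-08-22.
The other events in the timeline have no effect on the limitation period under the stated rules.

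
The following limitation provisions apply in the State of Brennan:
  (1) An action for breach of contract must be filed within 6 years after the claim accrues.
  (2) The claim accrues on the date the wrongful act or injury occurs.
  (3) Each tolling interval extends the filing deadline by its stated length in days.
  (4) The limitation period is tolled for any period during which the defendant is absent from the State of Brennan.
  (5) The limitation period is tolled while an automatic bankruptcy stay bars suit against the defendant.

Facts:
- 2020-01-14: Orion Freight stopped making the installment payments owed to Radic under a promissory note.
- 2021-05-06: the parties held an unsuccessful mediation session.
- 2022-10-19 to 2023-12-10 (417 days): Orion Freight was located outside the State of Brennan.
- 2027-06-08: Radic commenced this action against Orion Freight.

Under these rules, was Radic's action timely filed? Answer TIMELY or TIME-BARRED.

The claim accrued on 2020-01-14, when the wrongful act occurred.
Adding the 6 years base period to 2020-01-14 gives a deadline of 2026-01-14, before any tolling.
The period was tolled for 417 days by the defendant's absence from the jurisdiction (2022-10-19 to 2023-12-10), pushing the deadline to 2027-03-07.
None of the other events listed affects the running of the period under the stated rules.
Filing on 2027-06-08 missed the 2027-03-07 deadline — the action is time-barred.

TIME-BARRED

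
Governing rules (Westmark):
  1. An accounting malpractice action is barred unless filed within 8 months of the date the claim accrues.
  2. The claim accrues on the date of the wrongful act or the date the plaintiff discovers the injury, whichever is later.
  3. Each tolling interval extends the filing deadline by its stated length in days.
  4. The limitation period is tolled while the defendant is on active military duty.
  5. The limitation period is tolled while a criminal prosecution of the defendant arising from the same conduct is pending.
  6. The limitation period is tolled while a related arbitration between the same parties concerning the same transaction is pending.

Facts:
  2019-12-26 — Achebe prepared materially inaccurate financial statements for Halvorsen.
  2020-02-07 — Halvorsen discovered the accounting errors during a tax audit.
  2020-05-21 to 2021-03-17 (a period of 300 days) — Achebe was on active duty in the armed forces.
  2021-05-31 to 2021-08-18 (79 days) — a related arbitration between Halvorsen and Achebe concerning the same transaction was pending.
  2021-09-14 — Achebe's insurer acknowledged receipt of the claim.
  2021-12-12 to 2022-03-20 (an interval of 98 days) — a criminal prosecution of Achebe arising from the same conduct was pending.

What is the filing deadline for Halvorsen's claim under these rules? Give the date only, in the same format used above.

2021-10-21

The claim accrued on 2020-02-07 — the later of the 2019-12-26 act and the 2020-02-07 discovery.
Adding the 8 months base period to 2020-02-07 gives a deadline of 2020-10-07, before any tolling.
Because the defendant's active military service ran from 2020-05-21 to 2021-03-17, the deadline is extended by 300 days to 2021-08-03.
The pending related arbitration from 2021-05-31 to 2021-08-18 tolled the period for 79 days, extending the deadline to 2021-10-21.
The pending criminal prosecution starting 2021-12-12 came too late — the period had run on 2021-10-21 — and so does not extend the deadline.
The other events in the timeline have no effect on the limitation period under the stated rules.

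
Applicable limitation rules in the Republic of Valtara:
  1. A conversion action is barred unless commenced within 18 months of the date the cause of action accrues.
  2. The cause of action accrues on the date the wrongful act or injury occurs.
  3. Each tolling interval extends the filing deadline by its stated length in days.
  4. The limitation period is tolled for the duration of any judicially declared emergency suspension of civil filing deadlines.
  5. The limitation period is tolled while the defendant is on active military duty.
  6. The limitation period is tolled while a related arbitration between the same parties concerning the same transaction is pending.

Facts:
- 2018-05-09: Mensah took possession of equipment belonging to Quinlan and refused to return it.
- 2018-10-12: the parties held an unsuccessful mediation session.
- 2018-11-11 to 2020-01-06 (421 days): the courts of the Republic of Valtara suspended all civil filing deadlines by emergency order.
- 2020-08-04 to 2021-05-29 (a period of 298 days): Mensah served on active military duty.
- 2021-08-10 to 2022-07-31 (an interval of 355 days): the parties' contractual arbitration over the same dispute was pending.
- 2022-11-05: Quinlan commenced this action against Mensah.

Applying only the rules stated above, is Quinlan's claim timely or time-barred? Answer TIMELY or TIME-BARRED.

The limitation period began to run on 2018-05-09.
Adding the 18 months base period to 2018-05-09 gives a deadline of 2019-11-09, before any tolling.
The emergency suspension of filing deadlines from 2018-11-11 to 2020-01-06 tolled the period for 421 days, extending the deadline to 2021-01-03.
Because the defendant's active military service ran from 2020-08-04 to 2021-05-29, the deadline is extended by 298 days to 2021-10-28.
The pending related arbitration from 2021-08-10 to 2022-07-31 tolled the period for 355 days, extending the deadline to 2022-10-18.
The other events in the timeline have no effect on the limitation period under the stated rules.
Quinlan filed on 2022-11-05, after the 2022-10-18 deadline, so the action is time-barred.

TIME-BARRED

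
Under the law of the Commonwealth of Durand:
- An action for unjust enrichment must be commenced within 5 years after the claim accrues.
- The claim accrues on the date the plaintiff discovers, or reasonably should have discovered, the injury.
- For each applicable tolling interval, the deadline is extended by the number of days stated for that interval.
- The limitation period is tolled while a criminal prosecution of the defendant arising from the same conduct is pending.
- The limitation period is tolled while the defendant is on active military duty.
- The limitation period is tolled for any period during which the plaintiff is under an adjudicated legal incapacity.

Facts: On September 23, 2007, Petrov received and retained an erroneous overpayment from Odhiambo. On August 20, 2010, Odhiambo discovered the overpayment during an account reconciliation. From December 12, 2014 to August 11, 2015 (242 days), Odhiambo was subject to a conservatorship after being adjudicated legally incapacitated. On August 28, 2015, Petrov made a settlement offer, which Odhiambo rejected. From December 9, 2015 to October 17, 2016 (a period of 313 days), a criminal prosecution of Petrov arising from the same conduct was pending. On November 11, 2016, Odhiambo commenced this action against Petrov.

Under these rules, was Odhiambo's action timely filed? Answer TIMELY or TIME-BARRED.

TIMELY

Accrual is tied to discovery, so the period began on August 20, 2010 rather than on September 23, 2007 when the act occurred.
Adding the 5 years base period to August 20, 2010 gives a deadline of August 20, 2015, before any tolling.
The plaintiff's legal incapacity from December 12, 2014 to August 11, 2015 tolled the period for 242 days, extending the deadline to April 18, 2016.
The period was tolled for 313 days by the pending criminal prosecution (December 9, 2015 to October 17, 2016), pushing the deadline to February 25, 2017.
Nothing else in the chronology tolls or restarts the period.
Filing on November 11, 2016 beat the February 25, 2017 deadline — the action is timely.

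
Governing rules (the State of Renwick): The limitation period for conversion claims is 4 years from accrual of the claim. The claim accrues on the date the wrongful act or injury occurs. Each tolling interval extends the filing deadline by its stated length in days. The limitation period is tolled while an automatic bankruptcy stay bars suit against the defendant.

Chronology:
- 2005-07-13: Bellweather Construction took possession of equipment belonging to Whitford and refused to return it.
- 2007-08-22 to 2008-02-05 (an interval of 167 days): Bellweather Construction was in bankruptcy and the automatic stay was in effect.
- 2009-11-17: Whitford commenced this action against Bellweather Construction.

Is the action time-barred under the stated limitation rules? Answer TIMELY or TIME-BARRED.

The claim accrued on 2005-07-13, when the wrongful act occurred.
4 years from 2005-07-13 is 2009-07-13.
Because the automatic bankruptcy stay ran from 2007-08-22 to 2008-02-05, the deadline is extended by 167 days to 2009-12-27.
The 2009-11-17 filing precedes the 2009-12-27 deadline; the claim is timely.

TIMELY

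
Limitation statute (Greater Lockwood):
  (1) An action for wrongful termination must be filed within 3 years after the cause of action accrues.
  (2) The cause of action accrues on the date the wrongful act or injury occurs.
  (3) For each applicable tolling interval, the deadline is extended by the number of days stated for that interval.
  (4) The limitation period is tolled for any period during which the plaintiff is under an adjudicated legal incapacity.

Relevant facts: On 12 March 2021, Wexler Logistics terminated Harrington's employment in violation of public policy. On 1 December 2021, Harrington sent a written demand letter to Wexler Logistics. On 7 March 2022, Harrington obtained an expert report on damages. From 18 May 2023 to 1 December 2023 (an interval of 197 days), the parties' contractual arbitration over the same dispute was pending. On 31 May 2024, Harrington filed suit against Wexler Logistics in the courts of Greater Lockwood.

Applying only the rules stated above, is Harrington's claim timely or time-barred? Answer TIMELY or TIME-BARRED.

TIME-BARRED

The limitation period began to run on 12 March 2021.
Adding the 3 years base period to 12 March 2021 gives a deadline of 12 March 2024, before any tolling.
No stated provision tolls the period for a pending arbitration, so the interval from 18 May 2023 to 1 December 2023 has no effect on the deadline.
Nothing else in the chronology tolls or restarts the period.
The 31 May 2024 filing falls after the 12 March 2024 deadline; the claim is time-barred.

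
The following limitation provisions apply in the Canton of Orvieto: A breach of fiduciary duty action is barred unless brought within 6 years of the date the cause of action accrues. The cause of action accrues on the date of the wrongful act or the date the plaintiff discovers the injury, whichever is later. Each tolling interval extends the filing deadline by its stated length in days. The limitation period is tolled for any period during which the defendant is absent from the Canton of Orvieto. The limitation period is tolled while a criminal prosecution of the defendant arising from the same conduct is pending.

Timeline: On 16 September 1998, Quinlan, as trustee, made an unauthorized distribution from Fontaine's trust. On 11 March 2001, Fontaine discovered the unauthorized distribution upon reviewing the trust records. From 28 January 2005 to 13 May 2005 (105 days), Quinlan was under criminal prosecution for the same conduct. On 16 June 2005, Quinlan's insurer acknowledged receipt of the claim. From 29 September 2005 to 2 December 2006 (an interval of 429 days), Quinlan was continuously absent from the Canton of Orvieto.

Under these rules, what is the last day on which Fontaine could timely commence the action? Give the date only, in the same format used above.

Because discovery on 11 March 2001 post-dates the 16 September 1998 act, accrual under the later-of rule falls on 11 March 2001.
Adding the 6 years base period to 11 March 2001 gives a deadline of 11 March 2007, before any tolling.
The period was tolled for 105 days by the pending criminal prosecution (28 January 2005 to 13 May 2005), pushing the deadline to 24 June 2007.
The defendant's absence from the jurisdiction from 29 September 2005 to 2 December 2006 tolled the period for 429 days, extending the deadline to 26 August 2008.
Nothing else in the chronology tolls or restarts the period.

26 August 2008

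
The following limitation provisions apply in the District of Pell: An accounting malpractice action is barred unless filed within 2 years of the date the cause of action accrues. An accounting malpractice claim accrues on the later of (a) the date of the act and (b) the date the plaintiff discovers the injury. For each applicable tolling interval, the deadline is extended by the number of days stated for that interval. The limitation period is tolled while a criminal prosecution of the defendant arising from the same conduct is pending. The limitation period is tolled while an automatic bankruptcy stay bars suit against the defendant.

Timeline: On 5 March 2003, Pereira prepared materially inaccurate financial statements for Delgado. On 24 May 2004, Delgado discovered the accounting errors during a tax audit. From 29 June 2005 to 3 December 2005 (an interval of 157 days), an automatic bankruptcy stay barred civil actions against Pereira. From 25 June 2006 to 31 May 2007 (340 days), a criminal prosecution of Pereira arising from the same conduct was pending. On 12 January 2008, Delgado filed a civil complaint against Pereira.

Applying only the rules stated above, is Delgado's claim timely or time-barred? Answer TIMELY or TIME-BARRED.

TIME-BARRED

Because discovery on 24 May 2004 post-dates the 5 March 2003 act, accrual under the later-of rule falls on 24 May 2004.
The untolled deadline — 2 years after 24 May 2004 — is 24 May 2006.
Because the automatic bankruptcy stay ran from 29 June 2005 to 3 December 2005, the deadline is extended by 157 days to 28 October 2006.
The period was tolled for 340 days by the pending criminal prosecution (25 June 2006 to 31 May 2007), pushing the deadline to 3 October 2007.
Filing on 12 January 2008 missed the 3 October 2007 deadline — the action is time-barred.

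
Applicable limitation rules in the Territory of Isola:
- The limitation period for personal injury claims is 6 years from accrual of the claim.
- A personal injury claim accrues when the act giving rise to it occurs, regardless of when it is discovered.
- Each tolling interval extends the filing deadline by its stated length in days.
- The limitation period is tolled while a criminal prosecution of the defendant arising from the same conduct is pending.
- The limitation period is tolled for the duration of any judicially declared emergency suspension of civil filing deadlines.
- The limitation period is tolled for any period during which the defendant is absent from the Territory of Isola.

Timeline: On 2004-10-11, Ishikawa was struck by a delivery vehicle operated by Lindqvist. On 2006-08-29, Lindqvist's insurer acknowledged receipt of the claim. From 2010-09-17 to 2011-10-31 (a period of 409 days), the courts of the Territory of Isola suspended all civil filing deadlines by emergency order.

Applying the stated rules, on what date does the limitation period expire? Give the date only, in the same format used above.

2011-11-24

The claim accrued on 2004-10-11, when the wrongful act occurred.
Adding the 6 years base period to 2004-10-11 gives a deadline of 2010-10-11, before any tolling.
Because the emergency suspension of filing deadlines ran from 2010-09-17 to 2011-10-31, the deadline is extended by 409 days to 2011-11-24.
None of the other events listed affects the running of the period under the stated rules.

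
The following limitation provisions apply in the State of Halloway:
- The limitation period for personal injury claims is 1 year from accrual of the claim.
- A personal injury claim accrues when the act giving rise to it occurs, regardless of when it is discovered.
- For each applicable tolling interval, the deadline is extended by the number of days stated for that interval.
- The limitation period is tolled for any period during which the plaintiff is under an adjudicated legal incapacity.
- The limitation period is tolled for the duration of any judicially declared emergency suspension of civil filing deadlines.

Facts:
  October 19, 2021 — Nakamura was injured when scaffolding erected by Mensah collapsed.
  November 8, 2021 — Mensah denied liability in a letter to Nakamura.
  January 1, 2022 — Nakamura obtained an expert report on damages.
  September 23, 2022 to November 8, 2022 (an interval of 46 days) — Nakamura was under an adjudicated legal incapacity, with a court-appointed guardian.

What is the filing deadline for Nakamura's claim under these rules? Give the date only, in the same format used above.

December 4, 2022

The limitation period began to run on October 19, 2021.
1 year from October 19, 2021 is October 19, 2022.
The plaintiff's legal incapacity from September 23, 2022 to November 8, 2022 tolled the period for 46 days, extending the deadline to December 4, 2022.
None of the other events listed affects the running of the period under the stated rules.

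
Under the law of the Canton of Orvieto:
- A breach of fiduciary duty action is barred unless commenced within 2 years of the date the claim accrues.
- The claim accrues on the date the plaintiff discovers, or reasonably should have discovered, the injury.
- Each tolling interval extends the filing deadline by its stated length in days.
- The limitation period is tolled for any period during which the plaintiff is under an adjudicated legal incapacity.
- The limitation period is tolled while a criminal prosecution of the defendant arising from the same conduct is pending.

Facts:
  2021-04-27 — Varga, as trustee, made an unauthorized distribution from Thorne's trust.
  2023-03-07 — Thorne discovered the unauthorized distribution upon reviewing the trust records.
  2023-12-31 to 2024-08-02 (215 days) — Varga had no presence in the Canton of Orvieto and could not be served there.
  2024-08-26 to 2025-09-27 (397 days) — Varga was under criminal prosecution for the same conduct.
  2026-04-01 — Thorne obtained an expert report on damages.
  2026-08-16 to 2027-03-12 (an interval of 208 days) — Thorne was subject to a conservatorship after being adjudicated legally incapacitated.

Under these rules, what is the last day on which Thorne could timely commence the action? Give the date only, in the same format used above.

2026-04-08

Accrual is tied to discovery, so the period began on 2023-03-07 rather than on 2021-04-27 when the act occurred.
The untolled deadline — 2 years after 2023-03-07 — is 2025-03-07.
Because the pending criminal prosecution ran from 2024-08-26 to 2025-09-27, the deadline is extended by 397 days to 2026-04-08.
By the time the plaintiff's legal incapacity began on 2026-08-16, the limitation period had already expired on 2026-04-08; that interval cannot revive it.
No stated provision tolls the period for the defendant's absence, so the interval from 2023-12-31 to 2024-08-02 has no effect on the deadline.
Nothing else in the chronology tolls or restarts the period.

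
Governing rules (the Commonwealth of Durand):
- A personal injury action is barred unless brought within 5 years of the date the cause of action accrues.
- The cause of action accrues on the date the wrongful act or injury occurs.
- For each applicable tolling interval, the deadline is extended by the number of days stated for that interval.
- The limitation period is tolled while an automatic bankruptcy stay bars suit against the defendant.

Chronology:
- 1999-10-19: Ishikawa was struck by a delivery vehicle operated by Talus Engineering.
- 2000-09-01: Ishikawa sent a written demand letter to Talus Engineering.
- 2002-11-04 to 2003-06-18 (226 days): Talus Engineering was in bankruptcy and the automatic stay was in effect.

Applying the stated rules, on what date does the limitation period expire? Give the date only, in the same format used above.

2005-06-02

The claim accrued on 1999-10-19, when the wrongful act occurred.
The untolled deadline — 5 years after 1999-10-19 — is 2004-10-19.
Because the automatic bankruptcy stay ran from 2002-11-04 to 2003-06-18, the deadline is extended by 226 days to 2005-06-02.
None of the other events listed affects the running of the period under the stated rules.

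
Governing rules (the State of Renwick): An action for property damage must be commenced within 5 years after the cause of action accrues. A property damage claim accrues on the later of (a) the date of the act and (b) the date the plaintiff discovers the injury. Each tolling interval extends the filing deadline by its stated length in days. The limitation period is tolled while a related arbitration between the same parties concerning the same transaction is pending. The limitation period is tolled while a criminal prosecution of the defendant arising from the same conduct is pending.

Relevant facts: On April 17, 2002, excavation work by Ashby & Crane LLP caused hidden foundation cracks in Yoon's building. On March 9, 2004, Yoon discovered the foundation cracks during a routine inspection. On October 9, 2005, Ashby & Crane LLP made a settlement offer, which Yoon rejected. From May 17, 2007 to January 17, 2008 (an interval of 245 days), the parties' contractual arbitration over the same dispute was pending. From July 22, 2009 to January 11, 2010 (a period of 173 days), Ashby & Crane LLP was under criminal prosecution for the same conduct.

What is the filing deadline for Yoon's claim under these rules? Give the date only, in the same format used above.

Because discovery on March 9, 2004 post-dates the April 17, 2002 act, accrual under the later-of rule falls on March 9, 2004.
The untolled deadline — 5 years after March 9, 2004 — is March 9, 2009.
Because the pending related arbitration ran from May 17, 2007 to January 17, 2008, the deadline is extended by 245 days to November 9, 2009.
Because the pending criminal prosecution ran from July 22, 2009 to January 11, 2010, the deadline is extended by 173 days to May 1, 2010.
The other events in the timeline have no effect on the limitation period under the stated rules.

May 1, 2010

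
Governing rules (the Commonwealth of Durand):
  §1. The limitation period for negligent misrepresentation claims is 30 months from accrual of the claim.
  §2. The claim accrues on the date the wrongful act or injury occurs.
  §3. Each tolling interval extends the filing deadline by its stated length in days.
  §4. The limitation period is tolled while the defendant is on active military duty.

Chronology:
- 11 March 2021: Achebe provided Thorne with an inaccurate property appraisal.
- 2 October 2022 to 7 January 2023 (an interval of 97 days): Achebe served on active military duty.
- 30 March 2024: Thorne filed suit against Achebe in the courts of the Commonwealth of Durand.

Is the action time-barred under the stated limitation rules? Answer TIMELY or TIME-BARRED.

TIME-BARRED

The claim accrued on 11 March 2021, when the wrongful act occurred.
Adding the 30 months base period to 11 March 2021 gives a deadline of 11 September 2023, before any tolling.
Because the defendant's active military service ran from 2 October 2022 to 7 January 2023, the deadline is extended by 97 days to 17 December 2023.
Thorne filed on 30 March 2024, after the 17 December 2023 deadline, so the action is time-barred.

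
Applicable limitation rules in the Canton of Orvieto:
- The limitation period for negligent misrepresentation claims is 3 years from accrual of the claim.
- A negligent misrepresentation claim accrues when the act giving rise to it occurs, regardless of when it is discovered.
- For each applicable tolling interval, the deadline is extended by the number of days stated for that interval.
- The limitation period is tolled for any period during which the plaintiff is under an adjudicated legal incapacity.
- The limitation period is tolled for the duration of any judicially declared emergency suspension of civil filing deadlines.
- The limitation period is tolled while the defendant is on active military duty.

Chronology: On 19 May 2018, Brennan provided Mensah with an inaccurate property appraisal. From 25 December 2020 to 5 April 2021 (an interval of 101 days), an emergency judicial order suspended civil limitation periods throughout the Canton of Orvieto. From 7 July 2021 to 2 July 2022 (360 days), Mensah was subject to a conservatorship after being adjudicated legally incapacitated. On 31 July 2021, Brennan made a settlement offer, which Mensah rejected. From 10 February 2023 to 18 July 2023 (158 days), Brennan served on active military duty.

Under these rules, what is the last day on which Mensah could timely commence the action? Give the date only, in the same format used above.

23 August 2022

The limitation period began to run on 19 May 2018.
3 years from 19 May 2018 is 19 May 2021.
The period was tolled for 101 days by the emergency suspension of filing deadlines (25 December 2020 to 5 April 2021), pushing the deadline to 28 August 2021.
The period was tolled for 360 days by the plaintiff's legal incapacity (7 July 2021 to 2 July 2022), pushing the deadline to 23 August 2022.
The defendant's active military service starting 10 February 2023 came too late — the period had run on 23 August 2022 — and so does not extend the deadline.
Nothing else in the chronology tolls or restarts the period.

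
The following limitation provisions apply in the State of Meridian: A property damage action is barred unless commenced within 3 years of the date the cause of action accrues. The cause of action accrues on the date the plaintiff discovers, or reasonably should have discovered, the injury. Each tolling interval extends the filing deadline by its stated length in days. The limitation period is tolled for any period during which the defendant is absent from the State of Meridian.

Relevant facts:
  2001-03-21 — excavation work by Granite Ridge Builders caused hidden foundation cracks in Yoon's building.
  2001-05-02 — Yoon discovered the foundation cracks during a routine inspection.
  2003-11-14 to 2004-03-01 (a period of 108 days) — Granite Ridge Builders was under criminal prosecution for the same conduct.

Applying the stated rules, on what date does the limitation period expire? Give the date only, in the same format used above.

2004-05-02

Under the discovery rule, the claim accrued on 2001-05-02, when Yoon discovered the injury — not on the 2001-03-21 date of the underlying act.
The untolled deadline — 3 years after 2001-05-02 — is 2004-05-02.
Although a criminal prosecution ran from 2003-11-14 to 2004-03-01, the stated rules do not make that a tolling event, so it is disregarded.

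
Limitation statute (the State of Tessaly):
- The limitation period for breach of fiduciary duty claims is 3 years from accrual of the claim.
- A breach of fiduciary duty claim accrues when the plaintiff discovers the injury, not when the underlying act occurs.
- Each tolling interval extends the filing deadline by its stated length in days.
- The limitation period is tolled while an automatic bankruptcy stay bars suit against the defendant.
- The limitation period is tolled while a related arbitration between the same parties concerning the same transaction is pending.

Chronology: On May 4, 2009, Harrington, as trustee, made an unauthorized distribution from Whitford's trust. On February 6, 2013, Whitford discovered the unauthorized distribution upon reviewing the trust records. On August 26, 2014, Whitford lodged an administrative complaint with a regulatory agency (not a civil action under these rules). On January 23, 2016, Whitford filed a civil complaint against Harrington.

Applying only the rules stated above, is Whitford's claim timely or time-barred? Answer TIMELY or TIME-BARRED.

TIMELY

Accrual is tied to discovery, so the period began on February 6, 2013 rather than on May 4, 2009 when the act occurred.
3 years from February 6, 2013 is February 6, 2016.
Nothing else in the chronology tolls or restarts the period.
The January 23, 2016 filing precedes the February 6, 2016 deadline; the claim is timely.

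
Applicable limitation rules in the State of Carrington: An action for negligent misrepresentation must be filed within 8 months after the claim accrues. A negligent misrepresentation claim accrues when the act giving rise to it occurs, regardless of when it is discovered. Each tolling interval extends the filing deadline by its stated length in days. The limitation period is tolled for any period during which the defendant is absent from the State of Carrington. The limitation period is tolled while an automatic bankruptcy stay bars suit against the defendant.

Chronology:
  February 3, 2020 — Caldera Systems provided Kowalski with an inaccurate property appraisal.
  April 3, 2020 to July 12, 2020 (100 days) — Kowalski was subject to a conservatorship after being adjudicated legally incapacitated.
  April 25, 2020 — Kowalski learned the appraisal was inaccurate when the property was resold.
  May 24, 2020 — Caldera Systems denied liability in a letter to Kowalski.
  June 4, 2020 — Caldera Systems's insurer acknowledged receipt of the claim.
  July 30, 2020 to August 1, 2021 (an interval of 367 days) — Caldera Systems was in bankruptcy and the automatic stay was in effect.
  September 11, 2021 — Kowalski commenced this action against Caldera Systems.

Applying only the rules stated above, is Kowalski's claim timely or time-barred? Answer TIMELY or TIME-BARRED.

Accrual is governed by the date of the act, so the period began to run on February 3, 2020; the later discovery on April 25, 2020 is irrelevant under the stated rule.
The untolled deadline — 8 months after February 3, 2020 — is October 3, 2020.
Because the automatic bankruptcy stay ran from July 30, 2020 to August 1, 2021, the deadline is extended by 367 days to October 5, 2021.
The plaintiff's legal incapacity from April 3, 2020 to July 12, 2020 does not toll the period, because no stated rule makes the plaintiff's incapacity a tolling event.
Nothing else in the chronology tolls or restarts the period.
Kowalski filed on September 11, 2021, before the October 5, 2021 deadline, so the action is timely.

TIMELY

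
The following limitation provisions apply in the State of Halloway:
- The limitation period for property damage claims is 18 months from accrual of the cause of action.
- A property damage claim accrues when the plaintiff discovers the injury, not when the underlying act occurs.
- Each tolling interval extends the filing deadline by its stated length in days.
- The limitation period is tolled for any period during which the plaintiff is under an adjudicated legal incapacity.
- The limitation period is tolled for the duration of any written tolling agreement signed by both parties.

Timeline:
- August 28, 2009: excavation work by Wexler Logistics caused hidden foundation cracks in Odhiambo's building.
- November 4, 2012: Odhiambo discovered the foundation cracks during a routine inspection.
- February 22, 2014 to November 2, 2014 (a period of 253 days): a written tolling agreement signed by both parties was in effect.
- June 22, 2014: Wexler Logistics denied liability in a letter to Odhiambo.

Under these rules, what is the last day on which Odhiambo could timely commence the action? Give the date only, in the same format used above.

Accrual is tied to discovery, so the period began on November 4, 2012 rather than on August 28, 2009 when the act occurred.
The untolled deadline — 18 months after November 4, 2012 — is May 4, 2014.
The written tolling agreement from February 22, 2014 to November 2, 2014 tolled the period for 253 days, extending the deadline to January 12, 2015.
The other events in the timeline have no effect on the limitation period under the stated rules.

January 12, 2015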